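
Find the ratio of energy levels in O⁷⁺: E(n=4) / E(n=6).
2.25000

Using E_n = -13.6057 Z² / n² eV with Z = 8:

E_4 = -13.6057 × 8² / 4² = -870.7648 / 16 = -54.42280000000 eV
E_6 = -13.6057 × 8² / 6² = -870.7648 / 36 = -24.18791111111 eV

The ratio is:
E_4/E_6 = (-54.42280000000) / (-24.18791111111)
E_4/E_6 = (-870.7648/16) / (-870.7648/36)
E_4/E_6 = 36/16
E_4/E_6 = 2.25000
(Note: the Z² factors cancel in the ratio.)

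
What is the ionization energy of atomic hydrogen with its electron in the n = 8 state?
0.2126 eV

The ionization energy is the energy needed to remove the electron completely (n → ∞).

For hydrogen, E_n = -13.6057 eV / n².

At n = 8: E_8 = -13.6057 / 8² = -0.2125891 eV
At n = ∞: E_∞ = 0 eV

Ionization energy = E_∞ - E_8 = 0 - (-0.2125891) = 0.2125891 eV
Ionization energy ≈ 0.2126 eV

This is also called the binding energy of the electron in state n = 8.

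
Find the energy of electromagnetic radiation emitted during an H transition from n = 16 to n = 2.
3.35 eV

The energy levels are E_n = -13.6057 eV / n².

Energy at n = 16: E_16 = -13.6057 / 16² = -0.05315 eV
Energy at n = 2: E_2 = -13.6057 / 2² = -3.40143 eV

For emission (electron falling to lower state), the photon energy is:
E_photon = E_16 - E_2 = |-0.05315 - (-3.40143)|
E_photon = 3.35 eV

This energy is carried away by the emitted photon.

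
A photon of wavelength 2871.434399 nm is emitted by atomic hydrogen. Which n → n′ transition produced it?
n = 11 → n = 5

First, find the photon energy from the wavelength (hc = 1239.84 eV·nm):
E = hc/λ = 1239.84 eV·nm / 2871.434399 nm = 0.43178420 eV

The energy levels of hydrogen satisfy E_n = -13.6057 / n² eV, so an emission n_i → n_f releases
ΔE = 13.6057 × (1/n_f² − 1/n_i²) eV.

Setting ΔE equal to the photon energy:
1/n_f² − 1/n_i² = 0.43178420 / 13.6057 = 0.031735537

Since 1/n_i² must be positive, we need 1/n_f² > 0.031735537, i.e. n_f ≤ 5. For each allowed n_f, solve n_i = (1/n_f² − 0.031735537)^(−1/2) and check whether it is a whole number:
  n_f = 1: 1/n_i² = 1.000000000 − 0.031735537 = 0.968264463 → n_i = 1.016  (not an integer) ✗
  n_f = 2: 1/n_i² = 0.250000000 − 0.031735537 = 0.218264463 → n_i = 2.140  (not an integer) ✗
  n_f = 3: 1/n_i² = 0.111111111 − 0.031735537 = 0.079375574 → n_i = 3.549  (not an integer) ✗
  n_f = 4: 1/n_i² = 0.062500000 − 0.031735537 = 0.030764463 → n_i = 5.701  (not an integer) ✗
  n_f = 5: 1/n_i² = 0.040000000 − 0.031735537 = 0.008264463 → n_i = 11.000  → integer, n_i = 11 ✓

Only n_f = 5 gives an integer upper level, n_i = 11.

The transition is from n = 11 to n = 5 (emission).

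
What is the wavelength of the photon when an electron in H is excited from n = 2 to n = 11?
376.968 nm

First, find the transition energy using E_n = -13.6057 / n² eV:
E_2 = -13.6057 / 2² = -3.4014250 eV
E_11 = -13.6057 / 11² = -0.1124438 eV

Photon energy: |ΔE| = |E_11 - E_2| = 3.2889812 eV

Convert to wavelength using E = hc/λ with hc = 1239.84 eV·nm:
λ = hc/E = 1239.84 eV·nm / 3.2889812 eV
λ = 376.968 nm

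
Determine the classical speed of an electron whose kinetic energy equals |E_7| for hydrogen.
3.1253e+05 m/s (or 0.104% of c)

The binding energy at n = 7 for hydrogen is:
E_7 = -13.6057/7² = -0.27766735 eV
|E_7| = 0.27766735 eV

Convert to Joules:
KE = 0.27766735 eV × (1.602177 × 10⁻¹⁹ J/eV) = 4.448722e-20 J

Using KE = ½mv²:
v = √(2·KE/m_e)
v = √(2 × 4.448722e-20 J / 9.10938 × 10⁻³¹ kg)
v = 3.1253e+05 m/s

This is approximately 0.104% the speed of light.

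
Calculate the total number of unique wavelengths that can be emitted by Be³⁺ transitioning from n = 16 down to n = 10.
21

The electron can occupy levels n = 10, 11, ..., 16 during de-excitation — that is m = 16 - 10 + 1 = 7 distinct levels.

The number of distinct spectral lines equals the number of ways to choose 2 of these m levels (each pair gives one possible emission transition):

Number of lines = m(m-1)/2 = 7×6/2 = 21

These correspond to all possible transitions between the 7 levels:
16 → 15, 16 → 14, 16 → 13, 16 → 12, 16 → 11, 16 → 10, 15 → 14, 15 → 13...

Each transition produces a photon with a unique energy (and thus wavelength). This count does not depend on Z.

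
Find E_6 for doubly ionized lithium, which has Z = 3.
-3.4014 eV

For hydrogen-like ions, the energy levels scale with Z²:
E_n = -13.6057 Z² / n² eV

For Li²⁺ (Z = 3) at n = 6:
E_6 = -13.6057 × 3² / 6²
E_6 = -13.6057 × 9 / 36
E_6 = -122.4513 / 36
E_6 = -3.4014 eV

The energy is 9 times more negative than hydrogen at the same n due to the stronger nuclear charge.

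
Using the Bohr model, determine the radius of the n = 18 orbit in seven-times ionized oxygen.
2.1432 nm (or 21.4317 Å)

The Bohr radius formula is:
r_n = n² a₀ / Z

where a₀ = 0.0529177 nm is the Bohr radius.

For O⁷⁺ (Z = 8) at n = 18:
r_18 = 18² × 0.0529177 nm / 8
r_18 = 324 × 0.0529177 nm / 8
r_18 = 17.14533 nm / 8
r_18 = 2.1432 nm

The electron orbits at approximately 2.1432 nm from the nucleus.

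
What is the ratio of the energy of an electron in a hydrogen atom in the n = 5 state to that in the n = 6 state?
1.440000

Using E_n = -13.6057 Z² / n² eV with Z = 1:

E_5 = -13.6057 / 5² = -13.6057 / 25 = -0.544228000000 eV
E_6 = -13.6057 / 6² = -13.6057 / 36 = -0.377936111111 eV

The ratio is:
E_5/E_6 = (-0.544228000000) / (-0.377936111111)
E_5/E_6 = (-13.6057/25) / (-13.6057/36)
E_5/E_6 = 36/25
E_5/E_6 = 1.440000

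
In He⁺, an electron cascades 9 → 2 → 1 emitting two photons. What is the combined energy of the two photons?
53.7509 eV

The energy levels of He⁺ are E_n = -13.6057 × 2² / n² eV.

First transition (9 → 2):
ΔE₁ = |E_2 - E_9|
ΔE₁ = |-13.6057000000 - (-0.6718864198)| = 12.9338136 eV

Second transition (2 → 1):
ΔE₂ = |E_1 - E_2|
ΔE₂ = |-54.4228000000 - (-13.6057000000)| = 40.8171000 eV

Total energy released:
E_total = ΔE₁ + ΔE₂ = 12.9338136 + 40.8171000 = 53.7509 eV

Note: This equals the direct transition 9 → 1: 53.7509 eV ✓
Energy is conserved regardless of the path taken.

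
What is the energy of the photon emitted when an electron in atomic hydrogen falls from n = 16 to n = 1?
13.55255 eV

The energy levels are E_n = -13.6057 eV / n².

Energy at n = 16: E_16 = -13.6057 / 16² = -0.05314727 eV
Energy at n = 1: E_1 = -13.6057 / 1² = -13.60570000 eV

For emission (electron falling to lower state), the photon energy is:
E_photon = E_16 - E_1 = |-0.05314727 - (-13.60570000)|
E_photon = 13.55255 eV

This energy is carried away by the emitted photon.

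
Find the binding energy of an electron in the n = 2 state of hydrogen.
3.401425 eV

The ionization energy is the energy needed to remove the electron completely (n → ∞).

For hydrogen, E_n = -13.6057 eV / n².

At n = 2: E_2 = -13.6057 / 2² = -3.401425000 eV
At n = ∞: E_∞ = 0 eV

Ionization energy = E_∞ - E_2 = 0 - (-3.401425000) = 3.401425000 eV
Ionization energy ≈ 3.401425 eV

This is also called the binding energy of the electron in state n = 2.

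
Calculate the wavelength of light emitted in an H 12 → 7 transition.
6768.30 nm

First, find the transition energy using E_n = -13.6057 / n² eV:
E_12 = -13.6057 / 12² = -0.09448403 eV
E_7 = -13.6057 / 7² = -0.27766735 eV

Photon energy: |ΔE| = |E_7 - E_12| = 0.18318332 eV

Convert to wavelength using E = hc/λ with hc = 1239.84 eV·nm:
λ = hc/E = 1239.84 eV·nm / 0.18318332 eV
λ = 6768.30 nm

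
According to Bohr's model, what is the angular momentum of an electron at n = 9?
9.491e-34 J·s (or 9ℏ)

In the Bohr model, angular momentum is quantized:
L = nℏ

where ℏ = h/(2π) = 1.05457e-34 J·s

For n = 9:
L = 9 × 1.05457e-34 J·s
L = 9.491e-34 J·s

This can also be written as L = 9ℏ.
The angular momentum is an integer multiple of the reduced Planck constant.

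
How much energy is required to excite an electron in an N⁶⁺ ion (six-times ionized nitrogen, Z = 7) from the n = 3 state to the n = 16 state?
71.47 eV

The energy levels of a hydrogen-like atom are E_n = -13.6057 Z² eV / n².

Energy at n = 3: E_3 = -13.6057 × 7² / 3² = -74.07548 eV
Energy at n = 16: E_16 = -13.6057 × 7² / 16² = -2.60422 eV

The excitation energy is the difference:
ΔE = E_16 - E_3
ΔE = -2.60422 - (-74.07548)
ΔE = 71.47 eV

Since this is positive, energy must be absorbed (photon absorption).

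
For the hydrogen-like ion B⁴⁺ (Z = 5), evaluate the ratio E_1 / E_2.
4.000

Using E_n = -13.6057 Z² / n² eV with Z = 5:

E_1 = -13.6057 × 5² / 1² = -340.1425 / 1 = -340.142500000 eV
E_2 = -13.6057 × 5² / 2² = -340.1425 / 4 = -85.035625000 eV

The ratio is:
E_1/E_2 = (-340.142500000) / (-85.035625000)
E_1/E_2 = (-340.1425/1) / (-340.1425/4)
E_1/E_2 = 4/1
E_1/E_2 = 4.000
(Note: the Z² factors cancel in the ratio.)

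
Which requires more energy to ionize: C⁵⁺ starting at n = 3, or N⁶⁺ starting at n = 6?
C⁵⁺ at n = 3 (E = -54.42280 eV)

Using E_n = -13.6057 Z² / n² eV:

C⁵⁺ (Z = 6) at n = 3:
E = -13.6057 × 6² / 3² = -13.6057 × 36 / 9 = -54.42280000 eV

N⁶⁺ (Z = 7) at n = 6:
E = -13.6057 × 7² / 6² = -13.6057 × 49 / 36 = -18.51886944 eV

Since -54.42280000 eV < -18.51886944 eV,
C⁵⁺ at n = 3 is more tightly bound (requires more energy to ionize).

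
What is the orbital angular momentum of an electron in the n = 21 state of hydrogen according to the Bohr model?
2.21e-33 J·s (or 21ℏ)

In the Bohr model, angular momentum is quantized:
L = nℏ

where ℏ = h/(2π) = 1.0546e-34 J·s

For n = 21:
L = 21 × 1.0546e-34 J·s
L = 2.21e-33 J·s

This can also be written as L = 21ℏ.
The angular momentum is an integer multiple of the reduced Planck constant.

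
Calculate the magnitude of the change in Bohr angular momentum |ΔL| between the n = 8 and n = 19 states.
1.16003e-33 J·s (or 11ℏ)

In the Bohr model, L_n = nℏ where ℏ = 1.0545718e-34 J·s.

L_19 = 19ℏ = 2.0036864e-33 J·s
L_8 = 8ℏ = 8.4365744e-34 J·s

ΔL = L_19 - L_8 = (19 - 8)ℏ = 11ℏ
ΔL = 11 × 1.0545718e-34 J·s = 1.16003e-33 J·s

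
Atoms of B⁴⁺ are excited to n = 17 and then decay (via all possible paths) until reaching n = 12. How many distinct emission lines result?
15

The electron can occupy levels n = 12, 13, ..., 17 during de-excitation — that is m = 17 - 12 + 1 = 6 distinct levels.

The number of distinct spectral lines equals the number of ways to choose 2 of these m levels (each pair gives one possible emission transition):

Number of lines = m(m-1)/2 = 6×5/2 = 15

These correspond to all possible transitions between the 6 levels:
17 → 16, 17 → 15, 17 → 14, 17 → 13, 17 → 12, 16 → 15, 16 → 14, 16 → 13...

Each transition produces a photon with a unique energy (and thus wavelength). This count does not depend on Z.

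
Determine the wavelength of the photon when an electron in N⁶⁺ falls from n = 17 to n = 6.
76.477 nm

First, find the transition energy using E_n = -13.6057 Z² / n² eV:
E_17 = -13.6057 × 7² / 17² = -2.30685 eV
E_6 = -13.6057 × 7² / 6² = -18.51887 eV

Photon energy: |ΔE| = |E_6 - E_17| = 16.21202 eV

Convert to wavelength using E = hc/λ with hc = 1239.84 eV·nm:
λ = hc/E = 1239.84 eV·nm / 16.21202 eV
λ = 76.477 nm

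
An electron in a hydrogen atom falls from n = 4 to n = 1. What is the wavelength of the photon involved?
97.2016 nm

First, find the transition energy using E_n = -13.6057 / n² eV:
E_4 = -13.6057 / 4² = -0.850356 eV
E_1 = -13.6057 / 1² = -13.605700 eV

Photon energy: |ΔE| = |E_1 - E_4| = 12.755344 eV

Convert to wavelength using E = hc/λ with hc = 1239.84 eV·nm:
λ = hc/E = 1239.84 eV·nm / 12.755344 eV
λ = 97.2016 nm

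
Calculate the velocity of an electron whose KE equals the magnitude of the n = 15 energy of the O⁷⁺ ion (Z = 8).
1.167e+06 m/s (or 0.389% of c)

The binding energy at n = 15 for O⁷⁺ is:
E_15 = -13.6057 × 8²/15² = -3.870066 eV
|E_15| = 3.870066 eV

Convert to Joules:
KE = 3.870066 eV × (1.602177 × 10⁻¹⁹ J/eV) = 6.20053e-19 J

Using KE = ½mv²:
v = √(2·KE/m_e)
v = √(2 × 6.20053e-19 J / 9.10938 × 10⁻³¹ kg)
v = 1.167e+06 m/s

This is approximately 0.389% the speed of light.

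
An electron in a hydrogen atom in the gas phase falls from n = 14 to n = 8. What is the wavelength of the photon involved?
8659.78 nm

First, find the transition energy using E_n = -13.6057 / n² eV:
E_14 = -13.6057 / 14² = -0.06941684 eV
E_8 = -13.6057 / 8² = -0.21258906 eV

Photon energy: |ΔE| = |E_8 - E_14| = 0.14317222 eV

Convert to wavelength using E = hc/λ with hc = 1239.84 eV·nm:
λ = hc/E = 1239.84 eV·nm / 0.14317222 eV
λ = 8659.78 nm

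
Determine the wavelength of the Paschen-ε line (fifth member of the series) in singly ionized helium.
238.58578 nm

The lines of a series are numbered from the longest wavelength (smallest ΔE) outward; the fifth line is the transition from n = n_f + 5 to n_f.
The Paschen series has all transitions ending at n_f = 3.

For He⁺ (Z = 2), the fifth line (ε-line) is the jump from n = 8 to n = 3:
E_8 = -13.6057 × 2² / 8² = -0.850356250 eV
E_3 = -13.6057 × 2² / 3² = -6.046977778 eV
ΔE = E_8 - E_3 = 5.196621528 eV

λ = hc/E = 1239.84 eV·nm / 5.196621528 eV
λ = 238.58578 nm

This is the ε-line of the Paschen series in He⁺.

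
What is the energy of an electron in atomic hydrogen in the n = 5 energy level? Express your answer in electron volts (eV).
-0.544228 eV

The energy levels of a hydrogen-like atom are given by:
E_n = -13.6057 eV / n²

For n = 5:
E_5 = -13.6057 eV / 5²
E_5 = -13.6057 eV / 25
E_5 = -0.544228 eV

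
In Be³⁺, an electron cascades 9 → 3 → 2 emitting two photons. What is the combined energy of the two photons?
51.735254 eV

The energy levels of Be³⁺ are E_n = -13.6057 × 4² / n² eV.

First transition (9 → 3):
ΔE₁ = |E_3 - E_9|
ΔE₁ = |-24.187911111111 - (-2.687545679012)| = 21.500365432 eV

Second transition (3 → 2):
ΔE₂ = |E_2 - E_3|
ΔE₂ = |-54.422800000000 - (-24.187911111111)| = 30.234888889 eV

Total energy released:
E_total = ΔE₁ + ΔE₂ = 21.500365432 + 30.234888889 = 51.735254 eV

Note: This equals the direct transition 9 → 2: 51.735254 eV ✓
Energy is conserved regardless of the path taken.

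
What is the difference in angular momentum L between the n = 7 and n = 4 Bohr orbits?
3.1637e-34 J·s (or 3ℏ)

In the Bohr model, L_n = nℏ where ℏ = 1.054572e-34 J·s.

L_7 = 7ℏ = 7.382004e-34 J·s
L_4 = 4ℏ = 4.218288e-34 J·s

ΔL = L_7 - L_4 = (7 - 4)ℏ = 3ℏ
ΔL = 3 × 1.054572e-34 J·s = 3.1637e-34 J·s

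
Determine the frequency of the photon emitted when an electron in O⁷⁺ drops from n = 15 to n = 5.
7.48622e+15 Hz

First, find the transition energy:
E_15 = -13.6057 × 8² / 15² = -3.8700658 eV
E_5 = -13.6057 × 8² / 5² = -34.8305920 eV
|ΔE| = |E_5 - E_15| = 30.9605262 eV

Convert to Joules: E = 30.9605262 eV × (1.602177 × 10⁻¹⁹ J/eV) = 4.9604243e-18 J

Using E = hf:
f = E/h = 4.9604243e-18 J / (6.62607 × 10⁻³⁴ J·s)
f = 7.48622e+15 Hz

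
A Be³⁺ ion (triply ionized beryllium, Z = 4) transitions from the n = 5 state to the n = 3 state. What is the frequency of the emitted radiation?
3.7431e+15 Hz

First, find the transition energy:
E_5 = -13.6057 × 4² / 5² = -8.707648 eV
E_3 = -13.6057 × 4² / 3² = -24.187911 eV
|ΔE| = |E_3 - E_5| = 15.480263 eV

Convert to Joules: E = 15.480263 eV × (1.602177 × 10⁻¹⁹ J/eV) = 2.480212e-18 J

Using E = hf:
f = E/h = 2.480212e-18 J / (6.62607 × 10⁻³⁴ J·s)
f = 3.7431e+15 Hz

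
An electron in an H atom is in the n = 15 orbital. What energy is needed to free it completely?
0.06047 eV

The ionization energy is the energy needed to remove the electron completely (n → ∞).

For hydrogen, E_n = -13.6057 eV / n².

At n = 15: E_15 = -13.6057 / 15² = -0.06046978 eV
At n = ∞: E_∞ = 0 eV

Ionization energy = E_∞ - E_15 = 0 - (-0.06046978) = 0.06046978 eV
Ionization energy ≈ 0.06047 eV

This is also called the binding energy of the electron in state n = 15.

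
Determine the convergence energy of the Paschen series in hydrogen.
1.5117 eV

The series limit corresponds to the transition from n = ∞ to n = 3.
This is the highest energy (shortest wavelength) transition in the Paschen series.

E_∞ = 0 eV
E_3 = -13.6057 / 3² = -1.5117 eV

Energy at series limit:
ΔE = E_∞ - E_3 = 0 - (-1.5117) = 1.5117 eV

This energy equals the ionization energy from the n = 3 state of hydrogen.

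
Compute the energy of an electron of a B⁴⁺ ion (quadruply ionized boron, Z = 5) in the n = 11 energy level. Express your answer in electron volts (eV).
-2.8111 eV

The energy levels of a hydrogen-like atom are given by:
E_n = -13.6057 Z² / n² eV  (with Z = 5 for B⁴⁺)

For n = 11:
E_11 = -13.6057 × 5² / 11²
E_11 = -13.6057 × 25 / 121
E_11 = -2.8111 eV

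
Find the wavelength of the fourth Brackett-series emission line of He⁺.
486.01 nm

The lines of a series are numbered from the longest wavelength (smallest ΔE) outward; the fourth line is the transition from n = n_f + 4 to n_f.
The Brackett series has all transitions ending at n_f = 4.

For He⁺ (Z = 2), the fourth line (δ-line) is the jump from n = 8 to n = 4:
E_8 = -13.6057 × 2² / 8² = -0.850356 eV
E_4 = -13.6057 × 2² / 4² = -3.401425 eV
ΔE = E_8 - E_4 = 2.551069 eV

λ = hc/E = 1239.84 eV·nm / 2.551069 eV
λ = 486.01 nm

This is the δ-line of the Brackett series in He⁺.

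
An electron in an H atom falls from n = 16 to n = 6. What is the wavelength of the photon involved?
3817.37248 nm

First, find the transition energy using E_n = -13.6057 / n² eV:
E_16 = -13.6057 / 16² = -0.05314726563 eV
E_6 = -13.6057 / 6² = -0.37793611111 eV

Photon energy: |ΔE| = |E_6 - E_16| = 0.32478884548 eV

Convert to wavelength using E = hc/λ with hc = 1239.84 eV·nm:
λ = hc/E = 1239.84 eV·nm / 0.32478884548 eV
λ = 3817.37248 nm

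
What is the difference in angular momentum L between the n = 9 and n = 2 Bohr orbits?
7.38e-34 J·s (or 7ℏ)

In the Bohr model, L_n = nℏ where ℏ = 1.0546e-34 J·s.

L_9 = 9ℏ = 9.4914e-34 J·s
L_2 = 2ℏ = 2.1092e-34 J·s

ΔL = L_9 - L_2 = (9 - 2)ℏ = 7ℏ
ΔL = 7 × 1.0546e-34 J·s = 7.38e-34 J·s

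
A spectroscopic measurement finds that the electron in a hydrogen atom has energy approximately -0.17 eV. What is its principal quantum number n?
n = 9

The exact energy levels follow E_n = -13.6057 eV / n².

The measured value (-0.17 eV) is reported to only 2 significant figures, so we must test candidate n values and see which one matches to that precision.

Candidate energies:
  n = 7:  E = -13.6057/7² = -0.27767 eV
  n = 8:  E = -13.6057/8² = -0.21259 eV
  n = 9:  E = -13.6057/9² = -0.16797 eV  ← matches
  n = 10:  E = -13.6057/10² = -0.13606 eV
  n = 11:  E = -13.6057/11² = -0.11244 eV

Checking against the measurement of -0.17 eV (2 sig figs), only n = 9 agrees:
E_9 = -0.16797 eV, which rounds to -0.17 eV ✓

Therefore n = 9.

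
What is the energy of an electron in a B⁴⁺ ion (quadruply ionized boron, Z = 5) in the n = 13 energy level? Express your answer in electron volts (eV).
-2.013 eV

The energy levels of a hydrogen-like atom are given by:
E_n = -13.6057 Z² / n² eV  (with Z = 5 for B⁴⁺)

For n = 13:
E_13 = -13.6057 × 5² / 13²
E_13 = -13.6057 × 25 / 169
E_13 = -2.013 eV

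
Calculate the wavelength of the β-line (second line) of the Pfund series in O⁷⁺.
72.6758 nm

The lines of a series are numbered from the longest wavelength (smallest ΔE) outward; the second line is the transition from n = n_f + 2 to n_f.
The Pfund series has all transitions ending at n_f = 5.

For O⁷⁺ (Z = 8), the second line (β-line) is the jump from n = 7 to n = 5:
E_7 = -13.6057 × 8² / 7² = -17.770710 eV
E_5 = -13.6057 × 8² / 5² = -34.830592 eV
ΔE = E_7 - E_5 = 17.059882 eV

λ = hc/E = 1239.84 eV·nm / 17.059882 eV
λ = 72.6758 nm

This is the β-line of the Pfund series in O⁷⁺.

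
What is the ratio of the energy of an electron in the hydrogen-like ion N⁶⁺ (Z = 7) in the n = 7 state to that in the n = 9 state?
1.653

Using E_n = -13.6057 Z² / n² eV with Z = 7:

E_7 = -13.6057 × 7² / 7² = -666.6793 / 49 = -13.605700000 eV
E_9 = -13.6057 × 7² / 9² = -666.6793 / 81 = -8.230608642 eV

The ratio is:
E_7/E_9 = (-13.605700000) / (-8.230608642)
E_7/E_9 = (-666.6793/49) / (-666.6793/81)
E_7/E_9 = 81/49
E_7/E_9 = 1.653
(Note: the Z² factors cancel in the ratio.)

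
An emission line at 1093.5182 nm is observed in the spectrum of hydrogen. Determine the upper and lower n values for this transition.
n = 6 → n = 3

First, find the photon energy from the wavelength (hc = 1239.84 eV·nm):
E = hc/λ = 1239.84 eV·nm / 1093.5182 nm = 1.1338083 eV

The energy levels of hydrogen satisfy E_n = -13.6057 / n² eV, so an emission n_i → n_f releases
ΔE = 13.6057 × (1/n_f² − 1/n_i²) eV.

Setting ΔE equal to the photon energy:
1/n_f² − 1/n_i² = 1.1338083 / 13.6057 = 0.083333331

Since 1/n_i² must be positive, we need 1/n_f² > 0.083333331, i.e. n_f ≤ 3. For each allowed n_f, solve n_i = (1/n_f² − 0.083333331)^(−1/2) and check whether it is a whole number:
  n_f = 1: 1/n_i² = 1.000000000 − 0.083333331 = 0.916666669 → n_i = 1.044  (not an integer) ✗
  n_f = 2: 1/n_i² = 0.250000000 − 0.083333331 = 0.166666669 → n_i = 2.449  (not an integer) ✗
  n_f = 3: 1/n_i² = 0.111111111 − 0.083333331 = 0.027777780 → n_i = 6.000  → integer, n_i = 6 ✓

Only n_f = 3 gives an integer upper level, n_i = 6.

The transition is from n = 6 to n = 3 (emission).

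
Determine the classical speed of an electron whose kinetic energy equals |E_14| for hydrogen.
1.56264e+05 m/s (or 0.052% of c)

The binding energy at n = 14 for hydrogen is:
E_14 = -13.6057/14² = -0.0694168367 eV
|E_14| = 0.0694168367 eV

Convert to Joules:
KE = 0.0694168367 eV × (1.602177 × 10⁻¹⁹ J/eV) = 1.1121806e-20 J

Using KE = ½mv²:
v = √(2·KE/m_e)
v = √(2 × 1.1121806e-20 J / 9.10938 × 10⁻³¹ kg)
v = 1.56264e+05 m/s

This is approximately 0.052% the speed of light.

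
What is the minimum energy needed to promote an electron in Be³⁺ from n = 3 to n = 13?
22.90 eV

The energy levels of a hydrogen-like atom are E_n = -13.6057 Z² eV / n².

Energy at n = 3: E_3 = -13.6057 × 4² / 3² = -24.18791 eV
Energy at n = 13: E_13 = -13.6057 × 4² / 13² = -1.28811 eV

The excitation energy is the difference:
ΔE = E_13 - E_3
ΔE = -1.28811 - (-24.18791)
ΔE = 22.90 eV

Since this is positive, energy must be absorbed (photon absorption).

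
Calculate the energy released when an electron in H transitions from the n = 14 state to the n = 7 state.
0.21 eV

The energy levels are E_n = -13.6057 eV / n².

Energy at n = 14: E_14 = -13.6057 / 14² = -0.06942 eV
Energy at n = 7: E_7 = -13.6057 / 7² = -0.27767 eV

For emission (electron falling to lower state), the photon energy is:
E_photon = E_14 - E_7 = |-0.06942 - (-0.27767)|
E_photon = 0.21 eV

This energy is carried away by the emitted photon.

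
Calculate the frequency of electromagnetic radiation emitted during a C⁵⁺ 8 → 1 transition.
1.16584e+17 Hz

First, find the transition energy:
E_8 = -13.6057 × 6² / 8² = -7.6532063 eV
E_1 = -13.6057 × 6² / 1² = -489.8052000 eV
|ΔE| = |E_1 - E_8| = 482.1519937 eV

Convert to Joules: E = 482.1519937 eV × (1.602177 × 10⁻¹⁹ J/eV) = 7.7249283e-17 J

Using E = hf:
f = E/h = 7.7249283e-17 J / (6.62607 × 10⁻³⁴ J·s)
f = 1.16584e+17 Hz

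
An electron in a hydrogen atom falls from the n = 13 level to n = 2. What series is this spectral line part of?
Balmer series

The spectral series in hydrogen are named based on the final (lower) energy level:
- Lyman series: n_final = 1 (ultraviolet)
- Balmer series: n_final = 2 (visible/near-UV)
- Paschen series: n_final = 3 (infrared)
- Brackett series: n_final = 4 (infrared)
- Pfund series: n_final = 5 (far infrared)

Since this transition ends at n = 2, it belongs to the Balmer series.

For reference, this 13 → 2 line has photon energy
ΔE = 13.6057 eV × (1/2² - 1/13²) = 3.320917899 eV,
corresponding to wavelength λ = hc/ΔE = 1239.84 eV·nm / 3.320917899 eV = 373.34256 nm in the visible/near-UV region.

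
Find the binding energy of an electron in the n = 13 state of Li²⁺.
0.725 eV

The ionization energy is the energy needed to remove the electron completely (n → ∞).

For a hydrogen-like ion with Z = 3, E_n = -13.6057 Z² / n² eV.

At n = 13: E_13 = -13.6057 × 3² / 13² = -0.724564 eV
At n = ∞: E_∞ = 0 eV

Ionization energy = E_∞ - E_13 = 0 - (-0.724564) = 0.724564 eV
Ionization energy ≈ 0.725 eV

This is also called the binding energy of the electron in state n = 13.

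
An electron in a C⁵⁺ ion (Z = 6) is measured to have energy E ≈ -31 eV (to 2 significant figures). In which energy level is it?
n = 4

The exact energy levels follow E_n = -13.6057 Z² / n² eV with Z = 6.

The measured value (-31 eV) is reported to only 2 significant figures, so we must test candidate n values and see which one matches to that precision.

Candidate energies:
  n = 2:  E = -13.6057 × 6² / 2² = -122.45130 eV
  n = 3:  E = -13.6057 × 6² / 3² = -54.42280 eV
  n = 4:  E = -13.6057 × 6² / 4² = -30.61283 eV  ← matches
  n = 5:  E = -13.6057 × 6² / 5² = -19.59221 eV
  n = 6:  E = -13.6057 × 6² / 6² = -13.60570 eV

Checking against the measurement of -31 eV (2 sig figs), only n = 4 agrees:
E_4 = -30.61283 eV, which rounds to -31 eV ✓

Therefore n = 4.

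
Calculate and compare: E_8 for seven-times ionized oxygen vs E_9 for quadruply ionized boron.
O⁷⁺ at n = 8 (E = -13.605700 eV)

Using E_n = -13.6057 Z² / n² eV:

O⁷⁺ (Z = 8) at n = 8:
E = -13.6057 × 8² / 8² = -13.6057 × 64 / 64 = -13.605700000 eV

B⁴⁺ (Z = 5) at n = 9:
E = -13.6057 × 5² / 9² = -13.6057 × 25 / 81 = -4.199290123 eV

Since -13.605700000 eV < -4.199290123 eV,
O⁷⁺ at n = 8 is more tightly bound (requires more energy to ionize).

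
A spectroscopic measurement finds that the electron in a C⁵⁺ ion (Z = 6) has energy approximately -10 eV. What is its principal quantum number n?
n = 7

The exact energy levels follow E_n = -13.6057 Z² / n² eV with Z = 6.

The measured value (-10 eV) is reported to only 2 significant figures, so we must test candidate n values and see which one matches to that precision.

Candidate energies:
  n = 5:  E = -13.6057 × 6² / 5² = -19.59221 eV
  n = 6:  E = -13.6057 × 6² / 6² = -13.60570 eV
  n = 7:  E = -13.6057 × 6² / 7² = -9.99602 eV  ← matches
  n = 8:  E = -13.6057 × 6² / 8² = -7.65321 eV
  n = 9:  E = -13.6057 × 6² / 9² = -6.04698 eV

Checking against the measurement of -10 eV (2 sig figs), only n = 7 agrees:
E_7 = -9.99602 eV, which rounds to -10 eV ✓

Therefore n = 7.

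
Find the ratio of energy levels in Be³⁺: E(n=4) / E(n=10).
6.25

Using E_n = -13.6057 Z² / n² eV with Z = 4:

E_4 = -13.6057 × 4² / 4² = -217.6912 / 16 = -13.60570000 eV
E_10 = -13.6057 × 4² / 10² = -217.6912 / 100 = -2.17691200 eV

The ratio is:
E_4/E_10 = (-13.60570000) / (-2.17691200)
E_4/E_10 = (-217.6912/16) / (-217.6912/100)
E_4/E_10 = 100/16
E_4/E_10 = 6.25
(Note: the Z² factors cancel in the ratio.)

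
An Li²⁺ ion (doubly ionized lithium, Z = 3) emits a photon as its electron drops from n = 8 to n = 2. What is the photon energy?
28.700 eV

The energy levels are E_n = -13.6057 Z² eV / n².

Energy at n = 8: E_8 = -13.6057 × 3² / 8² = -1.913302 eV
Energy at n = 2: E_2 = -13.6057 × 3² / 2² = -30.612825 eV

For emission (electron falling to lower state), the photon energy is:
E_photon = E_8 - E_2 = |-1.913302 - (-30.612825)|
E_photon = 28.700 eV

This energy is carried away by the emitted photon.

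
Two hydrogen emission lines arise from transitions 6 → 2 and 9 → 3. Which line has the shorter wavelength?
6 → 2

Calculate the energy for each transition:

Transition 6 → 2:
ΔE₁ = |E_2 - E_6| = |-13.6057/2² - (-13.6057/6²)|
ΔE₁ = |-3.4014250000 - (-0.3779361111)| = 3.0234889 eV

Transition 9 → 3:
ΔE₂ = |E_3 - E_9| = |-13.6057/3² - (-13.6057/9²)|
ΔE₂ = |-1.5117444444 - (-0.1679716049)| = 1.3437728 eV

Since 3.0234889 eV > 1.3437728 eV, the transition 6 → 2 emits the more energetic photon.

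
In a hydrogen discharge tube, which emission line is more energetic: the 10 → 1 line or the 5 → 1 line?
10 → 1

Calculate the energy for each transition:

Transition 10 → 1:
ΔE₁ = |E_1 - E_10| = |-13.6057/1² - (-13.6057/10²)|
ΔE₁ = |-13.605700000 - (-0.136057000)| = 13.469643 eV

Transition 5 → 1:
ΔE₂ = |E_1 - E_5| = |-13.6057/1² - (-13.6057/5²)|
ΔE₂ = |-13.605700000 - (-0.544228000)| = 13.061472 eV

Since 13.469643 eV > 13.061472 eV, the transition 10 → 1 emits the more energetic photon.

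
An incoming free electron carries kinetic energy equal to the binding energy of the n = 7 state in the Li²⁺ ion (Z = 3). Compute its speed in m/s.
9.37583e+05 m/s (or 0.3127% of c)

The binding energy at n = 7 for Li²⁺ is:
E_7 = -13.6057 × 3²/7² = -2.49900612 eV
|E_7| = 2.49900612 eV

Convert to Joules:
KE = 2.49900612 eV × (1.602177 × 10⁻¹⁹ J/eV) = 4.0038501e-19 J

Using KE = ½mv²:
v = √(2·KE/m_e)
v = √(2 × 4.0038501e-19 J / 9.10938 × 10⁻³¹ kg)
v = 9.37583e+05 m/s

This is approximately 0.3127% the speed of light.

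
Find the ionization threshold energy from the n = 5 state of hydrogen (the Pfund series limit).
0.54 eV

The series limit corresponds to the transition from n = ∞ to n = 5.
This is the highest energy (shortest wavelength) transition in the Pfund series.

E_∞ = 0 eV
E_5 = -13.6057 / 5² = -0.54 eV

Energy at series limit:
ΔE = E_∞ - E_5 = 0 - (-0.54) = 0.54 eV

This energy equals the ionization energy from the n = 5 state of hydrogen.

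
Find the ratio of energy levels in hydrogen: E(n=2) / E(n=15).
56.25

Using E_n = -13.6057 Z² / n² eV with Z = 1:

E_2 = -13.6057 / 2² = -13.6057 / 4 = -3.40142500 eV
E_15 = -13.6057 / 15² = -13.6057 / 225 = -0.06046978 eV

The ratio is:
E_2/E_15 = (-3.40142500) / (-0.06046978)
E_2/E_15 = (-13.6057/4) / (-13.6057/225)
E_2/E_15 = 225/4
E_2/E_15 = 56.25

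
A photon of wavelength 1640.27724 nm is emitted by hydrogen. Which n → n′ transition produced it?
n = 12 → n = 4

First, find the photon energy from the wavelength (hc = 1239.84 eV·nm):
E = hc/λ = 1239.84 eV·nm / 1640.27724 nm = 0.75587222 eV

The energy levels of hydrogen satisfy E_n = -13.6057 / n² eV, so an emission n_i → n_f releases
ΔE = 13.6057 × (1/n_f² − 1/n_i²) eV.

Setting ΔE equal to the photon energy:
1/n_f² − 1/n_i² = 0.75587222 / 13.6057 = 0.055555555

Since 1/n_i² must be positive, we need 1/n_f² > 0.055555555, i.e. n_f ≤ 4. For each allowed n_f, solve n_i = (1/n_f² − 0.055555555)^(−1/2) and check whether it is a whole number:
  n_f = 1: 1/n_i² = 1.000000000 − 0.055555555 = 0.944444445 → n_i = 1.029  (not an integer) ✗
  n_f = 2: 1/n_i² = 0.250000000 − 0.055555555 = 0.194444445 → n_i = 2.268  (not an integer) ✗
  n_f = 3: 1/n_i² = 0.111111111 − 0.055555555 = 0.055555556 → n_i = 4.243  (not an integer) ✗
  n_f = 4: 1/n_i² = 0.062500000 − 0.055555555 = 0.006944445 → n_i = 12.000  → integer, n_i = 12 ✓

Only n_f = 4 gives an integer upper level, n_i = 12.

The transition is from n = 12 to n = 4 (emission).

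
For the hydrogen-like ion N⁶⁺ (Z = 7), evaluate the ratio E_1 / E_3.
9.00000

Using E_n = -13.6057 Z² / n² eV with Z = 7:

E_1 = -13.6057 × 7² / 1² = -666.6793 / 1 = -666.67930000000 eV
E_3 = -13.6057 × 7² / 3² = -666.6793 / 9 = -74.07547777778 eV

The ratio is:
E_1/E_3 = (-666.67930000000) / (-74.07547777778)
E_1/E_3 = (-666.6793/1) / (-666.6793/9)
E_1/E_3 = 9/1
E_1/E_3 = 9.00000
(Note: the Z² factors cancel in the ratio.)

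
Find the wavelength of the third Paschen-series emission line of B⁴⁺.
43.7407 nm

The lines of a series are numbered from the longest wavelength (smallest ΔE) outward; the third line is the transition from n = n_f + 3 to n_f.
The Paschen series has all transitions ending at n_f = 3.

For B⁴⁺ (Z = 5), the third line (γ-line) is the jump from n = 6 to n = 3:
E_6 = -13.6057 × 5² / 6² = -9.448403 eV
E_3 = -13.6057 × 5² / 3² = -37.793611 eV
ΔE = E_6 - E_3 = 28.345208 eV

λ = hc/E = 1239.84 eV·nm / 28.345208 eV
λ = 43.7407 nm

This is the γ-line of the Paschen series in B⁴⁺.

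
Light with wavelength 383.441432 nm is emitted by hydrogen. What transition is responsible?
n = 9 → n = 2

First, find the photon energy from the wavelength (hc = 1239.84 eV·nm):
E = hc/λ = 1239.84 eV·nm / 383.441432 nm = 3.2334534 eV

The energy levels of hydrogen satisfy E_n = -13.6057 / n² eV, so an emission n_i → n_f releases
ΔE = 13.6057 × (1/n_f² − 1/n_i²) eV.

Setting ΔE equal to the photon energy:
1/n_f² − 1/n_i² = 3.2334534 / 13.6057 = 0.23765432

Since 1/n_i² must be positive, we need 1/n_f² > 0.23765432, i.e. n_f ≤ 2. For each allowed n_f, solve n_i = (1/n_f² − 0.23765432)^(−1/2) and check whether it is a whole number:
  n_f = 1: 1/n_i² = 1.00000000 − 0.23765432 = 0.76234568 → n_i = 1.145  (not an integer) ✗
  n_f = 2: 1/n_i² = 0.25000000 − 0.23765432 = 0.01234568 → n_i = 9.000  → integer, n_i = 9 ✓

Only n_f = 2 gives an integer upper level, n_i = 9.

The transition is from n = 9 to n = 2 (emission).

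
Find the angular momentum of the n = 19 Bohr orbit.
2.00369e-33 J·s (or 19ℏ)

In the Bohr model, angular momentum is quantized:
L = nℏ

where ℏ = h/(2π) = 1.0545718e-34 J·s

For n = 19:
L = 19 × 1.0545718e-34 J·s
L = 2.00369e-33 J·s

This can also be written as L = 19ℏ.
The angular momentum is an integer multiple of the reduced Planck constant.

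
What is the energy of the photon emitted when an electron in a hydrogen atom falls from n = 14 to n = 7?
0.208 eV

The energy levels are E_n = -13.6057 eV / n².

Energy at n = 14: E_14 = -13.6057 / 14² = -0.069417 eV
Energy at n = 7: E_7 = -13.6057 / 7² = -0.277667 eV

For emission (electron falling to lower state), the photon energy is:
E_photon = E_14 - E_7 = |-0.069417 - (-0.277667)|
E_photon = 0.208 eV

This energy is carried away by the emitted photon.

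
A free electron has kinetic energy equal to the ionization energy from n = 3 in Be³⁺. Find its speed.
2.91692e+06 m/s (or 0.9730% of c)

The binding energy at n = 3 for Be³⁺ is:
E_3 = -13.6057 × 4²/3² = -24.1879111 eV
|E_3| = 24.1879111 eV

Convert to Joules:
KE = 24.1879111 eV × (1.602177 × 10⁻¹⁹ J/eV) = 3.8753315e-18 J

Using KE = ½mv²:
v = √(2·KE/m_e)
v = √(2 × 3.8753315e-18 J / 9.10938 × 10⁻³¹ kg)
v = 2.91692e+06 m/s

This is approximately 0.9730% the speed of light.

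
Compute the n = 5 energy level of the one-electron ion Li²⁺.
-4.8981 eV

For hydrogen-like ions, the energy levels scale with Z²:
E_n = -13.6057 Z² / n² eV

For Li²⁺ (Z = 3) at n = 5:
E_5 = -13.6057 × 3² / 5²
E_5 = -13.6057 × 9 / 25
E_5 = -122.4513 / 25
E_5 = -4.8981 eV

The energy is 9 times more negative than hydrogen at the same n due to the stronger nuclear charge.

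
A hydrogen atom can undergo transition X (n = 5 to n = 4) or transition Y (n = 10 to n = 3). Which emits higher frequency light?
10 → 3

Calculate the energy for each transition:

Transition 5 → 4:
ΔE₁ = |E_4 - E_5| = |-13.6057/4² - (-13.6057/5²)|
ΔE₁ = |-0.8503562500 - (-0.5442280000)| = 0.3061283 eV

Transition 10 → 3:
ΔE₂ = |E_3 - E_10| = |-13.6057/3² - (-13.6057/10²)|
ΔE₂ = |-1.5117444444 - (-0.1360570000)| = 1.3756874 eV

Since 1.3756874 eV > 0.3061283 eV, the transition 10 → 3 emits the more energetic photon.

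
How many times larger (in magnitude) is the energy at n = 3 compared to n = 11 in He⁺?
13.44444

Using E_n = -13.6057 Z² / n² eV with Z = 2:

E_3 = -13.6057 × 2² / 3² = -54.4228 / 9 = -6.04697777778 eV
E_11 = -13.6057 × 2² / 11² = -54.4228 / 121 = -0.44977520661 eV

The ratio is:
E_3/E_11 = (-6.04697777778) / (-0.44977520661)
E_3/E_11 = (-54.4228/9) / (-54.4228/121)
E_3/E_11 = 121/9
E_3/E_11 = 13.44444
(Note: the Z² factors cancel in the ratio.)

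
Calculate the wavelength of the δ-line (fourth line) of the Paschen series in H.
1004.66981 nm

The lines of a series are numbered from the longest wavelength (smallest ΔE) outward; the fourth line is the transition from n = n_f + 4 to n_f.
The Paschen series has all transitions ending at n_f = 3.

For H, the fourth line (δ-line) is the jump from n = 7 to n = 3:
E_7 = -13.6057 / 7² = -0.2776673469 eV
E_3 = -13.6057 / 3² = -1.5117444444 eV
ΔE = E_7 - E_3 = 1.2340770975 eV

λ = hc/E = 1239.84 eV·nm / 1.2340770975 eV
λ = 1004.66981 nm

This is the δ-line of the Paschen series in H.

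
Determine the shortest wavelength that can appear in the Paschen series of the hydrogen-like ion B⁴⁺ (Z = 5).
32.81 nm

The series limit corresponds to the transition from n = ∞ to n = 3.
This is the highest energy (shortest wavelength) transition in the Paschen series.

E_∞ = 0 eV
E_3 = -13.6057 × 5² / 3² = -37.7936 eV

Energy at series limit:
ΔE = E_∞ - E_3 = 0 - (-37.7936) = 37.7936 eV
λ = hc/E = 1239.84 eV·nm / 37.7936 eV = 32.81 nm

This energy equals the ionization energy from the n = 3 state of B⁴⁺.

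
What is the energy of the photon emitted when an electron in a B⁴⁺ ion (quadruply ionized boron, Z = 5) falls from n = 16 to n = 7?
5.61 eV

The energy levels are E_n = -13.6057 Z² eV / n².

Energy at n = 16: E_16 = -13.6057 × 5² / 16² = -1.32868 eV
Energy at n = 7: E_7 = -13.6057 × 5² / 7² = -6.94168 eV

For emission (electron falling to lower state), the photon energy is:
E_photon = E_16 - E_7 = |-1.32868 - (-6.94168)|
E_photon = 5.61 eV

This energy is carried away by the emitted photon.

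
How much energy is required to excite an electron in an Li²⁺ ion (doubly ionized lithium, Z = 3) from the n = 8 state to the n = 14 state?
1.289 eV

The energy levels of a hydrogen-like atom are E_n = -13.6057 Z² eV / n².

Energy at n = 8: E_8 = -13.6057 × 3² / 8² = -1.913302 eV
Energy at n = 14: E_14 = -13.6057 × 3² / 14² = -0.624752 eV

The excitation energy is the difference:
ΔE = E_14 - E_8
ΔE = -0.624752 - (-1.913302)
ΔE = 1.289 eV

Since this is positive, energy must be absorbed (photon absorption).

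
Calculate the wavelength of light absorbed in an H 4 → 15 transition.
1569.64329 nm

First, find the transition energy using E_n = -13.6057 / n² eV:
E_4 = -13.6057 / 4² = -0.85035625000 eV
E_15 = -13.6057 / 15² = -0.06046977778 eV

Photon energy: |ΔE| = |E_15 - E_4| = 0.78988647222 eV

Convert to wavelength using E = hc/λ with hc = 1239.84 eV·nm:
λ = hc/E = 1239.84 eV·nm / 0.78988647222 eV
λ = 1569.64329 nm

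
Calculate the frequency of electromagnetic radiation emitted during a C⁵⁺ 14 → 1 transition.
1.17830e+17 Hz

First, find the transition energy:
E_14 = -13.6057 × 6² / 14² = -2.499006 eV
E_1 = -13.6057 × 6² / 1² = -489.805200 eV
|ΔE| = |E_1 - E_14| = 487.306194 eV

Convert to Joules: E = 487.306194 eV × (1.602177 × 10⁻¹⁹ J/eV) = 7.8075078e-17 J

Using E = hf:
f = E/h = 7.8075078e-17 J / (6.62607 × 10⁻³⁴ J·s)
f = 1.17830e+17 Hz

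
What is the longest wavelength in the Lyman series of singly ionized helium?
30.376 nm

The longest wavelength corresponds to the smallest energy transition in the series.
The Lyman series has all transitions ending at n_f = 1.

For He⁺ (Z = 2), the first line (α-line) is the jump from n = 2 to n = 1:
E_2 = -13.6057 × 2² / 2² = -13.60570 eV
E_1 = -13.6057 × 2² / 1² = -54.42280 eV
ΔE = E_2 - E_1 = 40.81710 eV

λ = hc/E = 1239.84 eV·nm / 40.81710 eV
λ = 30.376 nm

This is the α-line of the Lyman series in He⁺.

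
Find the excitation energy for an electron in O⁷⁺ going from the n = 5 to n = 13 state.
29.678138 eV

The energy levels of a hydrogen-like atom are E_n = -13.6057 Z² eV / n².

Energy at n = 5: E_5 = -13.6057 × 8² / 5² = -34.830592000 eV
Energy at n = 13: E_13 = -13.6057 × 8² / 13² = -5.152454438 eV

The excitation energy is the difference:
ΔE = E_13 - E_5
ΔE = -5.152454438 - (-34.830592000)
ΔE = 29.678138 eV

Since this is positive, energy must be absorbed (photon absorption).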